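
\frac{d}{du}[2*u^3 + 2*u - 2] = 6*u^2 + 2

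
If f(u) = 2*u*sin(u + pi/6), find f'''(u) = -2*u*cos(u + pi/6) - 6*sin(u + pi/6)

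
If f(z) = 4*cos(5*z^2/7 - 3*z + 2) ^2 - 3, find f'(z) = 4*(3 - 10*z/7)*sin(10*z^2/7 - 6*z + 4)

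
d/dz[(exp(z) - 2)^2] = 2*exp(2*z) - 4*exp(z)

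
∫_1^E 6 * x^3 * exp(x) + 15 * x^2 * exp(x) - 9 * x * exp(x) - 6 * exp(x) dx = 3*E + 3*(-exp(2) - E - 1 + 2*exp(3))*exp(E)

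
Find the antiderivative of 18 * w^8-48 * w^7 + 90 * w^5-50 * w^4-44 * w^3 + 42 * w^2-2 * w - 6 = 2*w^9 - 6*w^8 + 15*w^6 - 10*w^5 - 11*w^4 + 14*w^3 - w^2 - 6*w + C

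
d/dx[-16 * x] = -16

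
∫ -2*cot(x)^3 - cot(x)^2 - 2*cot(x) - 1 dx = (cot(x) + 1)*cot(x) + C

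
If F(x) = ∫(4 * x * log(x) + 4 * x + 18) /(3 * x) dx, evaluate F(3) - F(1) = 10*log(3)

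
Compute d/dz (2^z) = 2^z*log(2)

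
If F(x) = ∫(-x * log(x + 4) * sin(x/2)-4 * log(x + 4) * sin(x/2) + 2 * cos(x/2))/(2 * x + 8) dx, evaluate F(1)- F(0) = -log(4) + log(5)*cos(1/2)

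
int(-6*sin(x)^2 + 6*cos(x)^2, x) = 3*sin(2*x) + C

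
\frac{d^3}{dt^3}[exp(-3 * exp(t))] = (-27*exp(3*t) + 27*exp(2*t) - 3*exp(t))*exp(-3*exp(t))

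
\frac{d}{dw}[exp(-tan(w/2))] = -exp(-tan(w/2))/(cos(w) + 1)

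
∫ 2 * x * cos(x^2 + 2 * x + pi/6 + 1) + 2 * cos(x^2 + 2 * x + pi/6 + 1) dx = sin((x + 1)^2 + pi/6) + C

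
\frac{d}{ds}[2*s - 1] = 2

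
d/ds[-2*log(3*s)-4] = -2/s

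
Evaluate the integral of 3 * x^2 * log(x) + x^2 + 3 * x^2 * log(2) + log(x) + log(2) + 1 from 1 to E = -2*log(2) + (E + exp(3))*log(2*E)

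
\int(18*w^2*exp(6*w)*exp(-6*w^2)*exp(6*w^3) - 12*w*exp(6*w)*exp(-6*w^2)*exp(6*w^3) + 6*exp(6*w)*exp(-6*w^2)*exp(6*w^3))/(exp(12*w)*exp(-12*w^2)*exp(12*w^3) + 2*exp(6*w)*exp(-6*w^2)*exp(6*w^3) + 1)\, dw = exp(6*w*(w^2 - w + 1))/(exp(6*w*(w^2 - w + 1)) + 1) + C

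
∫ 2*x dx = x^2 + C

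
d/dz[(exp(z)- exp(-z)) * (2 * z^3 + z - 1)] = (2*z^3*exp(2*z) + 2*z^3 + 6*z^2*exp(2*z) - 6*z^2 + z*exp(2*z) + z - 2)*exp(-z)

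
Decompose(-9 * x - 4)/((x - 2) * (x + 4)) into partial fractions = -16/(3*(x + 4)) - 11/(3*(x - 2))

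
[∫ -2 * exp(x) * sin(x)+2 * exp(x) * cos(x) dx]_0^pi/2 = -2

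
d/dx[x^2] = 2*x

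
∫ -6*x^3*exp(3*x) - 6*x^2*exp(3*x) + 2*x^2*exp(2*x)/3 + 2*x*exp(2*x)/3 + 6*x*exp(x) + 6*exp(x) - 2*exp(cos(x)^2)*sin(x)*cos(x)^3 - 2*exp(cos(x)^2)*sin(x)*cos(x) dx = -2*x^3*exp(3*x) + x^2*exp(2*x)/3 + 6*x*exp(x) + exp(cos(x)^2)*cos(x)^2 + C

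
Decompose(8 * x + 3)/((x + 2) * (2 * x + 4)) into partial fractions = 4/(x + 2) - 13/(2*(x + 2)^2)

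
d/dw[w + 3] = 1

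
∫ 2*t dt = t^2 + C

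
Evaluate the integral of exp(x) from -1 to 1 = E - exp(-1)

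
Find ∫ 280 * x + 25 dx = 140*x^2 + 25*x + C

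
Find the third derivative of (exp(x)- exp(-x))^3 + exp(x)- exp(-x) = (27*exp(6*x) - 2*exp(4*x) - 2*exp(2*x) + 27)*exp(-3*x)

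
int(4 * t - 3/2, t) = 2*t^2 - 3*t/2 + C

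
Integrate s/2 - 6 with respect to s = s^2/4 - 6*s + C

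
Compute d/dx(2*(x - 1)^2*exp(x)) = 2*x^2*exp(x) - 2*exp(x)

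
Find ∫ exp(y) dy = exp(y) + C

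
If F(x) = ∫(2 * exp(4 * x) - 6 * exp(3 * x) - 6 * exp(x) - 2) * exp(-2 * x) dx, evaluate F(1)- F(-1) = -(-3 - E + exp(-1))^2 + (-3 - exp(-1) + E)^2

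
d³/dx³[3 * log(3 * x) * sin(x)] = 3*(-x^3*log(x)*cos(x) - x^3*log(3)*cos(x) - 3*x^2*sin(x) - 3*x*cos(x) + 2*sin(x))/x^3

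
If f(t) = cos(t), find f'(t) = -sin(t)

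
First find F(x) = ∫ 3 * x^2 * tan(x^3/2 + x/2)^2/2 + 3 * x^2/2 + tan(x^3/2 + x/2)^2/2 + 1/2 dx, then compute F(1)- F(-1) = 2*tan(1)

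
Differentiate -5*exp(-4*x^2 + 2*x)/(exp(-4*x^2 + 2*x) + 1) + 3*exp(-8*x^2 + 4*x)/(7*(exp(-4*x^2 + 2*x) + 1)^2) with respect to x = (232*x*exp(-8*x^2 + 4*x) + 280*x*exp(-4*x^2 + 2*x) - 58*exp(-8*x^2 + 4*x) - 70*exp(-4*x^2 + 2*x))/(7*exp(6*x)*exp(-12*x^2) + 21*exp(4*x)*exp(-8*x^2) + 21*exp(2*x)*exp(-4*x^2) + 7)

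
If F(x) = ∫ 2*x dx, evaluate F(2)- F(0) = 4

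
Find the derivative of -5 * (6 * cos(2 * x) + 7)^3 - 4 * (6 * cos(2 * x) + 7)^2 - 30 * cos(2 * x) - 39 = 96*(540*sin(x)^4 - 1194*sin(x)^2 + 661)*sin(x)*cos(x)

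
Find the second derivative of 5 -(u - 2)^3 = 12 - 6*u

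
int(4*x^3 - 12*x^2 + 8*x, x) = x^4 - 4*x^3 + 4*x^2 + C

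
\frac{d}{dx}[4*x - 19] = 4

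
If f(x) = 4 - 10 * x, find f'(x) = -10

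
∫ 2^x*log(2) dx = 2^x + C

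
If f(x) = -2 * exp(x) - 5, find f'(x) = -2*exp(x)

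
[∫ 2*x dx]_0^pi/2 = pi^2/4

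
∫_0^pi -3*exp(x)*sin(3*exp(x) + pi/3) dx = cos(pi/3 + 3*exp(pi)) - cos(pi/3 + 3)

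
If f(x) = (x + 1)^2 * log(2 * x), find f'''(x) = (2*x^2 - 2*x + 2)/x^3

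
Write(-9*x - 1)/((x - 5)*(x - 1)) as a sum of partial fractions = 5/(2*(x - 1)) - 23/(2*(x - 5))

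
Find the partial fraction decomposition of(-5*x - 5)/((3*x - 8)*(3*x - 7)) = 50/(3*(3*x - 7)) - 55/(3*(3*x - 8))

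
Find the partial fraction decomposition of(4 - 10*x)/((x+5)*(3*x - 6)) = -18/(7*(x + 5)) - 16/(21*(x - 2))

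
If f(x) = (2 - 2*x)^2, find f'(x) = 8*x - 8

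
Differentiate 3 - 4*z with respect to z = -4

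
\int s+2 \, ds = s^2/2 + 2*s + C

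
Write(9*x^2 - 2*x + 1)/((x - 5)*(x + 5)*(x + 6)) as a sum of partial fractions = 337/(11*(x + 6)) - 118/(5*(x + 5)) + 108/(55*(x - 5))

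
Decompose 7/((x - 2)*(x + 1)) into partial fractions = -7/(3*(x + 1)) + 7/(3*(x - 2))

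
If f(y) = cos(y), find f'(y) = -sin(y)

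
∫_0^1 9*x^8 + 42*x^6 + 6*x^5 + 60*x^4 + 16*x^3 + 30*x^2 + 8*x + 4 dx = 42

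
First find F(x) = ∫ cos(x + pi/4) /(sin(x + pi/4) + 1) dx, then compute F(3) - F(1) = log(sin(pi/4 + 3) + 1) - log(sin(pi/4 + 1) + 1)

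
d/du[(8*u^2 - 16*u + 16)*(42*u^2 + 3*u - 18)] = 1344*u^3 - 1944*u^2 + 960*u + 336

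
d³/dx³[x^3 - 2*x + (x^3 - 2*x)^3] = 504*x^6 - 1260*x^4 + 720*x^2 - 42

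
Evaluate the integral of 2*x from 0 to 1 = 1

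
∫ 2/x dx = 2*log(-3*x) + C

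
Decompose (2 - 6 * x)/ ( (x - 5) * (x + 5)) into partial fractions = -16/(5*(x + 5)) - 14/(5*(x - 5))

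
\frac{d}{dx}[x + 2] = 1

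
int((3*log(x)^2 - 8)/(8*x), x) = log(x)^3/8 - log(x) + C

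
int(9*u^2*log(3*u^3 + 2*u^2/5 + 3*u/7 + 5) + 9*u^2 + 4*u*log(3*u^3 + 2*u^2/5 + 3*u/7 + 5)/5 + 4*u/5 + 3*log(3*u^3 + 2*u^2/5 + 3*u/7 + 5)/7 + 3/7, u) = (105*u^3 + 14*u^2 + 15*u + 175)*log(3*u^3 + 2*u^2/5 + 3*u/7 + 5)/35 + C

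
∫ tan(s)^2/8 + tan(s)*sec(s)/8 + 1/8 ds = tan(s)/8 + sec(s)/8 + C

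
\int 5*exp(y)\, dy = 5*exp(y) + C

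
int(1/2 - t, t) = -t^2/2 + t/2 + C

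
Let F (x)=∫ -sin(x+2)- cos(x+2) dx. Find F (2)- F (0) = cos(4) - cos(2) - sin(4) + sin(2)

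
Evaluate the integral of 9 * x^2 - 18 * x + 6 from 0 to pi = 3*pi*(-3*pi + 2 + pi^2)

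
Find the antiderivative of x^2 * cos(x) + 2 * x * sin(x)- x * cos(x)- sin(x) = x*(x - 1)*sin(x) + C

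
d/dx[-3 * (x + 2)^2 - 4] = -6*x - 12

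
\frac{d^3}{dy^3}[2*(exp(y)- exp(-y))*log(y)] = (2*y^3*exp(2*y)*log(y) + 2*y^3*log(y) + 6*y^2*exp(2*y) - 6*y^2 - 6*y*exp(2*y) - 6*y + 4*exp(2*y) - 4)*exp(-y)/y^3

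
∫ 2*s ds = s^2 + C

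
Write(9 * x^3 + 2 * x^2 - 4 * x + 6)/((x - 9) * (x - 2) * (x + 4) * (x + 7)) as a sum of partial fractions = 985/(144*(x + 7)) - 29/(13*(x + 4)) - 13/(63*(x - 2)) + 6693/(1456*(x - 9))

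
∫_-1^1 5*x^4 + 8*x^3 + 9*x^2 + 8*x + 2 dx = 12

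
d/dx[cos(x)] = -sin(x)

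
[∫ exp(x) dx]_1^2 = -E + exp(2)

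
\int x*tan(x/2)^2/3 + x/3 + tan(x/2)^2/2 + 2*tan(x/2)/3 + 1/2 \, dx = (2*x/3 + 1)*tan(x/2) + C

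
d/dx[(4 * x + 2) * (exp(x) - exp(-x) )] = (4*x*exp(2*x) + 4*x + 6*exp(2*x) - 2)*exp(-x)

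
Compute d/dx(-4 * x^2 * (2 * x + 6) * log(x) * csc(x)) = 8*x*(x^2*log(x)*cos(x)/sin(x) - 3*x*log(x) + 3*x*log(x)*cos(x)/sin(x) - x - 6*log(x) - 3)/sin(x)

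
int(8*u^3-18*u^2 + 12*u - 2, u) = 2*u^4 - 6*u^3 + 6*u^2 - 2*u + C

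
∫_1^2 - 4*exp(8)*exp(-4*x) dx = 1 - exp(4)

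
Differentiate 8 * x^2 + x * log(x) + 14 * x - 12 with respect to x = 16*x + log(x) + 15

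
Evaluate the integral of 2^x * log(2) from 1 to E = -2 + 2^E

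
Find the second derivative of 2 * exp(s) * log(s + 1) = (2*s^2*exp(s)*log(s + 1) + 4*s*exp(s)*log(s + 1) + 4*s*exp(s) + 2*exp(s)*log(s + 1) + 2*exp(s))/(s^2 + 2*s + 1)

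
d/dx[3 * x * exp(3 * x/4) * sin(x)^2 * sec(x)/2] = 3*(x*sin(x)^2/(2*cos(x)^2) + 3*x*sin(x)/(8*cos(x)) + x + sin(x)/(2*cos(x)))*exp(3*x/4)*sin(x)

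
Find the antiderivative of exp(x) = exp(x) + C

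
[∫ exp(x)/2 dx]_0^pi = -1/2 + exp(pi)/2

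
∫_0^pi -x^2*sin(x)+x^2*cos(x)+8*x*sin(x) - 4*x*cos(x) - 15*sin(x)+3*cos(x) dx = -9 - (-3 + pi)^2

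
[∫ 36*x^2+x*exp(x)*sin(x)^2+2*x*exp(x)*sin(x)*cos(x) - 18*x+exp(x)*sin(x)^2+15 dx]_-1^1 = exp(-1)*sin(1)^2 + E*sin(1)^2 + 54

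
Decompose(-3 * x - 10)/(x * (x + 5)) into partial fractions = -1/(x + 5) - 2/x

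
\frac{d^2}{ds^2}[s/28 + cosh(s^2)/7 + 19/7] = 4*s^2*cosh(s^2)/7 + 2*sinh(s^2)/7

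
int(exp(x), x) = exp(x) + C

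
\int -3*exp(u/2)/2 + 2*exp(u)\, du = -3*exp(u/2) + 2*exp(u) + C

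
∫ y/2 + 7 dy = y^2/4 + 7*y + C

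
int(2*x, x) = x^2 + C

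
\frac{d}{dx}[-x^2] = -2*x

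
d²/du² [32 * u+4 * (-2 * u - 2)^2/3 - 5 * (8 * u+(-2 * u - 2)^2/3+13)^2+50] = -320*u^2/3 - 2560*u/3 - 4528/3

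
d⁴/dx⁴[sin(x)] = sin(x)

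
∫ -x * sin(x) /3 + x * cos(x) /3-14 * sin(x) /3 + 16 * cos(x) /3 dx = sqrt(2)*(x + 15)*sin(x + pi/4)/3 + C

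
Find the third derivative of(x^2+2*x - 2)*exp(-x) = (-x^2 + 4*x + 2)*exp(-x)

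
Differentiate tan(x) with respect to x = cos(x)^(-2)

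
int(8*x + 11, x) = 4*x^2 + 11*x + C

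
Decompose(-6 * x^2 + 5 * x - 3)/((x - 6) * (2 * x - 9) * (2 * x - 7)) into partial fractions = -59/(5*(2*x - 7)) + 34/(2*x - 9) - 63/(5*(x - 6))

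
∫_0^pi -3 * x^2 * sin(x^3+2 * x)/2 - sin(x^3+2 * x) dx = -1/2 + cos(pi^3)/2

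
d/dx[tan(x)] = cos(x)^(-2)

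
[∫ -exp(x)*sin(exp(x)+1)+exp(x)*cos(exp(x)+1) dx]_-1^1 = -sin(exp(-1) + 1) + cos(1 + E) + sin(1 + E) - cos(exp(-1) + 1)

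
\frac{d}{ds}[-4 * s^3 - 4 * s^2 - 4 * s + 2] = -12*s^2 - 8*s - 4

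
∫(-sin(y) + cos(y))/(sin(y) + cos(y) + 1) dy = log(sin(y) + cos(y) + 1) + C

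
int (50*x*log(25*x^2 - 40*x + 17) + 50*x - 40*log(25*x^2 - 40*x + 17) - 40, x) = ((5*x - 4)^2 + 1)*log((5*x - 4)^2 + 1) + C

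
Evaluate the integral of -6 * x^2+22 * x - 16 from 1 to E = 1 + (-2 + (-2 + E)^2)*(3 - 2*E)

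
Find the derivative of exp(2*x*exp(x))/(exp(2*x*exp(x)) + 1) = (2*x*exp(2*x*exp(x) + x) + 2*exp(2*x*exp(x) + x))/(exp(4*x*exp(x)) + 2*exp(2*x*exp(x)) + 1)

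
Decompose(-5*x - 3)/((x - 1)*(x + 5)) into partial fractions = -11/(3*(x + 5)) - 4/(3*(x - 1))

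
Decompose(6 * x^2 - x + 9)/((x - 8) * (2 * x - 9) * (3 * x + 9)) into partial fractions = -8/(5*(2*x - 9)) + 2/(15*(x + 3)) + 5/(3*(x - 8))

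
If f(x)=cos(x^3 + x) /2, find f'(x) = -(3*x^2 + 1)*sin(x*(x^2 + 1))/2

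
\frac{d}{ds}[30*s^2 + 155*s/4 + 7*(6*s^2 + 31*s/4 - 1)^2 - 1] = 1008*s^3 + 1953*s^2 + 5863*s/8 - 279/4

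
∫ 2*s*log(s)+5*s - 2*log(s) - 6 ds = ((s - 1)^2 - 1)*(log(s) + 2) + C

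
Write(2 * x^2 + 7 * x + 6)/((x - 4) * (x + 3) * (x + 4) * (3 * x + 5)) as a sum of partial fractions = 3/(476*(3*x + 5)) - 5/(28*(x + 4)) + 3/(28*(x + 3)) + 33/(476*(x - 4))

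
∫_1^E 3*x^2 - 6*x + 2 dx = -E + 1 + (-1 + E)^3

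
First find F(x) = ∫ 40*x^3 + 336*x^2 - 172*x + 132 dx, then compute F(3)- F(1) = 3288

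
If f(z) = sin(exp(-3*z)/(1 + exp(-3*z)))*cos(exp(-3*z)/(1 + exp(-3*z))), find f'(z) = -3*exp(3*z)*cos(2/(exp(3*z) + 1))/(exp(6*z) + 2*exp(3*z) + 1)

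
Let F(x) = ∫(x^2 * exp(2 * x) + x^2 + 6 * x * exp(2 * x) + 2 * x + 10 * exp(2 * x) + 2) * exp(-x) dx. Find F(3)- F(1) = -11*E - 27*exp(-3) + 11*exp(-1) + 27*exp(3)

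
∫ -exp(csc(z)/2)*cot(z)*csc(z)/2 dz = exp(csc(z)/2) + C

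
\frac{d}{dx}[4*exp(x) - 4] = 4*exp(x)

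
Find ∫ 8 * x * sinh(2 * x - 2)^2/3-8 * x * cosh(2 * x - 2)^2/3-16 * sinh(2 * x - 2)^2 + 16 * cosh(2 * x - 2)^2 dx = -4*x^2/3 + 16*x + C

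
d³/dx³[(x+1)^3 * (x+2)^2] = 60*x^2 + 168*x + 114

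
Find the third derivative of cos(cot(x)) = -sin(cot(x))*cot(x)^6 + 3*sin(cot(x))*cot(x)^4 + 5*sin(cot(x))*cot(x)^2 + sin(cot(x)) + 6*cos(cot(x))*cot(x)^5 + 12*cos(cot(x))*cot(x)^3 + 6*cos(cot(x))*cot(x)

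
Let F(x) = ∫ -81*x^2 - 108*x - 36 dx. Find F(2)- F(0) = -504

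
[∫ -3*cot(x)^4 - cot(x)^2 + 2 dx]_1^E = cot(E)^3 - cot(1)^3 + 2*cot(1) - 2*cot(E)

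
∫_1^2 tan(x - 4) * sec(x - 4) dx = sec(2) - sec(3)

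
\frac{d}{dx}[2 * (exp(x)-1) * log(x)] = (2*x*exp(x)*log(x) + 2*exp(x) - 2)/x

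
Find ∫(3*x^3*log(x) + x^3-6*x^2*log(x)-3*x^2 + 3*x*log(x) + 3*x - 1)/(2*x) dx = (x - 1)^3*log(x)/2 + C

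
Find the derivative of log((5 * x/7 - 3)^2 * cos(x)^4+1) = 2*(-50*x^2*sin(x) + 420*x*sin(x) + 25*x*cos(x) - 882*sin(x) - 105*cos(x))*cos(x)^3/(25*x^2*cos(x)^4 - 210*x*cos(x)^4 + 441*cos(x)^4 + 49)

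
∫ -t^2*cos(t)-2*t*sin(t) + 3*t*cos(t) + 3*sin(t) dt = t*(3 - t)*sin(t) + C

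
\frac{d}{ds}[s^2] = 2*s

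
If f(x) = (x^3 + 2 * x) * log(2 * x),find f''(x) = (6*x^2*log(x) + 6*x^2*log(2) + 5*x^2 + 2)/x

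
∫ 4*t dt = 2*t^2 + C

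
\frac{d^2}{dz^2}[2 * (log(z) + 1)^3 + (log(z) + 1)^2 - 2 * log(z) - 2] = (-6*log(z)^2 - 2*log(z) + 8)/z^2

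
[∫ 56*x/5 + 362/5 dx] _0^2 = 836/5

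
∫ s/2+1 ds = s^2/4 + s + C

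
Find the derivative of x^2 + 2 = 2*x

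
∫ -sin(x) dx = cos(x) + C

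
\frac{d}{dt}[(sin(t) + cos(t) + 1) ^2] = 2*cos(2*t) + 2*sqrt(2)*cos(t + pi/4)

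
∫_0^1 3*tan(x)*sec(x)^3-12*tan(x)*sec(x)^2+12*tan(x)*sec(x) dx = (-2 + sec(1))^3 + 1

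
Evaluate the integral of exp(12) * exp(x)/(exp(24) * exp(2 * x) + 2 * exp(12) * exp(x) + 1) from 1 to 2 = -exp(13)/(1 + exp(13)) + exp(14)/(1 + exp(14))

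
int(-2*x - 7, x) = -x^2 - 7*x + C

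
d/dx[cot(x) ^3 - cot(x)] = -3*cot(x)^4 - 2*cot(x)^2 + 1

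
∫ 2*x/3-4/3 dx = x^2/3 - 4*x/3 + C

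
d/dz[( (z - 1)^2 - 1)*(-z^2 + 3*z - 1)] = -4*z^3 + 15*z^2 - 14*z + 2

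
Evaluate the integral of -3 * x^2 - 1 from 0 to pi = -pi^3 - pi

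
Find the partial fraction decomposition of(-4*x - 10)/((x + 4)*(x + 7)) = -6/(x + 7) + 2/(x + 4)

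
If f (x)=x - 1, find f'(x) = 1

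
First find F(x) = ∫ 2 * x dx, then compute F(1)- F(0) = 1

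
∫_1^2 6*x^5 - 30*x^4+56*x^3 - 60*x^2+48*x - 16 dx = 3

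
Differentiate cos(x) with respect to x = -sin(x)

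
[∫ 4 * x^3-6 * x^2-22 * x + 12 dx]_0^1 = 0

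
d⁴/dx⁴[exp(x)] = exp(x)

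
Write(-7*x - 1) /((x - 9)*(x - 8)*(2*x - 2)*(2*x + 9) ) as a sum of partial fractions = -122/(7425*(2*x + 9)) - 1/(154*(x - 1)) + 57/(350*(x - 8)) - 4/(27*(x - 9))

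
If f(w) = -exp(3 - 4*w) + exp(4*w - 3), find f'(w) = (4*exp(8*w - 6) + 4)*exp(3 - 4*w)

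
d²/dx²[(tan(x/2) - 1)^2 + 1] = 3*tan(x/2)^4/2 - tan(x/2)^3 + 2*tan(x/2)^2 - tan(x/2) + 1/2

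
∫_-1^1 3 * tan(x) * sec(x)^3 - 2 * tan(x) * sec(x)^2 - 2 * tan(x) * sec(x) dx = 0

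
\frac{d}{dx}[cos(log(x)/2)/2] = -sin(log(x)/2)/(4*x)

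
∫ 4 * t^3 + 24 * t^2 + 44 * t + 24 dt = t^4 + 8*t^3 + 22*t^2 + 24*t + C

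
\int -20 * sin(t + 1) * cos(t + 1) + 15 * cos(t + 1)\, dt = 5*(3 - 2*sin(t + 1))*sin(t + 1) + C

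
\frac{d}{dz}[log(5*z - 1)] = 5/(5*z - 1)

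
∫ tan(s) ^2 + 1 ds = tan(s) + C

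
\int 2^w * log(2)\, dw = 2^w + C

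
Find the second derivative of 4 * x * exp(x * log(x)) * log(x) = (4*x^2*exp(x*log(x))*log(x)^3 + 8*x^2*exp(x*log(x))*log(x)^2 + 4*x^2*exp(x*log(x))*log(x) + 8*x*exp(x*log(x))*log(x)^2 + 20*x*exp(x*log(x))*log(x) + 8*x*exp(x*log(x)) + 4*exp(x*log(x)))/x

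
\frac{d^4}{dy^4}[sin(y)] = sin(y)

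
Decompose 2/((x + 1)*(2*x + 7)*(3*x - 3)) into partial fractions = 8/(135*(2*x + 7)) - 1/(15*(x + 1)) + 1/(27*(x - 1))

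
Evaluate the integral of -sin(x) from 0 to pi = -2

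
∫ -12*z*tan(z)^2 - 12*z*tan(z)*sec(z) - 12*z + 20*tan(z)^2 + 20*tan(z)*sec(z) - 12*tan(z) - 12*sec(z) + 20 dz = (20 - 12*z)*(tan(z) + sec(z)) + C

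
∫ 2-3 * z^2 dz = -z^3 + 2*z + C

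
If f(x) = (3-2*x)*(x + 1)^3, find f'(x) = -8*x^3 - 9*x^2 + 6*x + 7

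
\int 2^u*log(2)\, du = 2^u + C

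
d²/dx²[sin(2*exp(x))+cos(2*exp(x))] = 2*sqrt(2)*(-2*exp(x)*sin(2*exp(x) + pi/4) + cos(2*exp(x) + pi/4))*exp(x)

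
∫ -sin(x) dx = cos(x) + C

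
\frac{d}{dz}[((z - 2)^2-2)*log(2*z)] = (2*z^2*log(z) + z^2 + 2*z^2*log(2) - 4*z*log(z) - 4*z - 4*z*log(2) + 2)/z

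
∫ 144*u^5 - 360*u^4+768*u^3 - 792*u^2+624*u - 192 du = 24*u^6 - 72*u^5 + 192*u^4 - 264*u^3 + 312*u^2 - 192*u + C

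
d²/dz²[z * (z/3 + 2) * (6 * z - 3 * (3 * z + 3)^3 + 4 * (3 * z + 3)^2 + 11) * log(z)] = (-1620*z^4*log(z) - 729*z^4 - 8316*z^3*log(z) - 4851*z^3 - 8442*z^2*log(z) - 7035*z^2 - 2048*z*log(z) - 3072*z - 204)/(3*z)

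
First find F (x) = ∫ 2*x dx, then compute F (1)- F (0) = 1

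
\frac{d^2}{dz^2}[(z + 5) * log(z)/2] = (z - 5)/(2*z^2)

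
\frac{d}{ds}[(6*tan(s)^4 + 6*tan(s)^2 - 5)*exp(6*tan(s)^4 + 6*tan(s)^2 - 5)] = 24*(6*tan(s)^8 + 15*tan(s)^6 + 8*tan(s)^4 - 3*tan(s)^2 - 2)*exp(-5)*exp(6*(tan(s)^2 + 1)*tan(s)^2)*tan(s)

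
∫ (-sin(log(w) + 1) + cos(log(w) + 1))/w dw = sqrt(2)*sin(log(w) + pi/4 + 1) + C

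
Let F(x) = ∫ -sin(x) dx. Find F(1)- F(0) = -1 + cos(1)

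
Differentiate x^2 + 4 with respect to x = 2*x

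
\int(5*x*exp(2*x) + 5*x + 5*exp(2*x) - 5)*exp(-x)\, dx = 10*x*sinh(x) + C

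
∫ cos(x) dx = sin(x) + C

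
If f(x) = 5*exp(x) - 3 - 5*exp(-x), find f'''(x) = (5*exp(2*x) + 5)*exp(-x)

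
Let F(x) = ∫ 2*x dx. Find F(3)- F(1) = 8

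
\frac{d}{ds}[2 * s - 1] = 2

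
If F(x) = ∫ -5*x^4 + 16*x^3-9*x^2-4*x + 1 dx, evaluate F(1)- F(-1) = -6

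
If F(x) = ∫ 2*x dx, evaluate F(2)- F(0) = 4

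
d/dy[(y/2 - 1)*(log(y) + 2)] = (y*log(y) + 3*y - 2)/(2*y)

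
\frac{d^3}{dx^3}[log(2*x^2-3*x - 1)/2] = (16*x^3 - 36*x^2 + 78*x - 45)/(8*x^6 - 36*x^5 + 42*x^4 + 9*x^3 - 21*x^2 - 9*x - 1)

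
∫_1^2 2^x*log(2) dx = 2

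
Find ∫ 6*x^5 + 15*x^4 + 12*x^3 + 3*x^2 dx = x^6 + 3*x^5 + 3*x^4 + x^3 + C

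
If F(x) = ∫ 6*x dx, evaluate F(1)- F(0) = 3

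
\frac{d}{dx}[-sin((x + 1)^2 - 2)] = -2*(x + 1)*cos(x^2 + 2*x - 1)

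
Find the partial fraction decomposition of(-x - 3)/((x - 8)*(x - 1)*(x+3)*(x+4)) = -1/(60*(x + 4)) + 1/(35*(x - 1)) - 1/(84*(x - 8))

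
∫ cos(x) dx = sin(x) + C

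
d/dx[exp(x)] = exp(x)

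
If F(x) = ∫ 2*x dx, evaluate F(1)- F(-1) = 0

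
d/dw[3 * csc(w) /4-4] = -3*cot(w)*csc(w)/4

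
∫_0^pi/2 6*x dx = 3*pi^2/4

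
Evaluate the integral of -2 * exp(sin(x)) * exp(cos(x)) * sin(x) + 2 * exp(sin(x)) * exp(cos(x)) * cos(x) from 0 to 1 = -2*E + 2*exp(cos(1) + sin(1))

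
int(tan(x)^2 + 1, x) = tan(x) + C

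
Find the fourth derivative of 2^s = 2^s*log(2)^4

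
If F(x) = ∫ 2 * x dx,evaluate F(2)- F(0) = 4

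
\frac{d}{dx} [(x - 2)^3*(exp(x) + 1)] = x^3*exp(x) - 3*x^2*exp(x) + 3*x^2 - 12*x + 4*exp(x) + 12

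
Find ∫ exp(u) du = exp(u) + C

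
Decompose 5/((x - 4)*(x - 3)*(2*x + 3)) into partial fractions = 20/(99*(2*x + 3)) - 5/(9*(x - 3)) + 5/(11*(x - 4))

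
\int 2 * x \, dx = x^2 + C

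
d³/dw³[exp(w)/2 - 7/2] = exp(w)/2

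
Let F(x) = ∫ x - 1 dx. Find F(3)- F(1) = 2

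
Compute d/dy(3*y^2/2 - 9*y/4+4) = 3*y - 9/4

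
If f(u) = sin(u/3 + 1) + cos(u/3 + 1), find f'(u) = sqrt(2)*cos(u/3 + pi/4 + 1)/3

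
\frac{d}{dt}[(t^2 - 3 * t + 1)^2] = 4*t^3 - 18*t^2 + 22*t - 6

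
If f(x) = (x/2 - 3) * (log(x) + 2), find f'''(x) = (-x - 12)/(2*x^3)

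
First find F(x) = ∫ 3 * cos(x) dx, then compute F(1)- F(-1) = 6*sin(1)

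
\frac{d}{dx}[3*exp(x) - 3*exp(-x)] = (3*exp(2*x) + 3)*exp(-x)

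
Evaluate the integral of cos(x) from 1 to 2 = -sin(1) + sin(2)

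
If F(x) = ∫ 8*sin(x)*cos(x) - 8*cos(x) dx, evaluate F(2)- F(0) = -4 + 4*(-1 + sin(2))^2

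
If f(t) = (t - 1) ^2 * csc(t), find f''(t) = (-t^2 + 2*t^2/sin(t)^2 + 2*t - 4*t*cos(t)/sin(t) - 4*t/sin(t)^2 + 1 + 4*cos(t)/sin(t) + 2/sin(t)^2)/sin(t)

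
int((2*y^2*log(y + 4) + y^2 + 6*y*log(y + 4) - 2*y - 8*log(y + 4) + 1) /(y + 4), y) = (y - 1)^2*log(y + 4) + C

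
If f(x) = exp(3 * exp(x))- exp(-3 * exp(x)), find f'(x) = (3*exp(x) + 3*exp(x + 6*exp(x)))*exp(-3*exp(x))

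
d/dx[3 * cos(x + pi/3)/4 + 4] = -3*sin(x + pi/3)/4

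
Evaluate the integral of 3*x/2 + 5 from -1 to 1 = 10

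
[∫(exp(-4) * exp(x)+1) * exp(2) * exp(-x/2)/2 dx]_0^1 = -exp(3/2) - exp(-2) + exp(-3/2) + exp(2)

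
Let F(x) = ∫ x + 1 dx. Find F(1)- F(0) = 3/2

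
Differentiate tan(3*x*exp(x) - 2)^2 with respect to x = 6*x*exp(x)*tan(3*x*exp(x) - 2)^3 + 6*x*exp(x)*tan(3*x*exp(x) - 2) + 6*exp(x)*tan(3*x*exp(x) - 2)^3 + 6*exp(x)*tan(3*x*exp(x) - 2)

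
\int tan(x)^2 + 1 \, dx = tan(x) + C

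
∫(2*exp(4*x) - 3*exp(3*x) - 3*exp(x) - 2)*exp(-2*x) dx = -6*sinh(x) + 2*cosh(2*x) + C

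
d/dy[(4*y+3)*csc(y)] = -4*y*cot(y)*csc(y) - 3*cot(y)*csc(y) + 4*csc(y)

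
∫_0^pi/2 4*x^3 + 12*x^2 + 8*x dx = (-1 + (1 + pi/2)^2)^2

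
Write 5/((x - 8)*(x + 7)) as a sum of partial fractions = -1/(3*(x + 7)) + 1/(3*(x - 8))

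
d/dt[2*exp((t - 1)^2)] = 4*t*exp(t^2 - 2*t + 1) - 4*exp(t^2 - 2*t + 1)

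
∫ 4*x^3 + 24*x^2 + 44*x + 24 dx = x^4 + 8*x^3 + 22*x^2 + 24*x + C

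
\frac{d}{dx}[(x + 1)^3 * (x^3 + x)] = 6*x^5 + 15*x^4 + 16*x^3 + 12*x^2 + 6*x + 1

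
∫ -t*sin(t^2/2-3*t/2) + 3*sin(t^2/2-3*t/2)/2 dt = cos(t*(t - 3)/2) + C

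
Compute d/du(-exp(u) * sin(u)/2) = -sqrt(2)*exp(u)*sin(u + pi/4)/2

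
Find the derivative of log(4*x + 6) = 2/(2*x + 3)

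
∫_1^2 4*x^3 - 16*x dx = -9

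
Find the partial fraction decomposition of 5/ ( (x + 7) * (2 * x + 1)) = 10/(13*(2*x + 1)) - 5/(13*(x + 7))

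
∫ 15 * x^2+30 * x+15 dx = 5*x^3 + 15*x^2 + 15*x + C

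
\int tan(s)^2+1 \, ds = tan(s) + C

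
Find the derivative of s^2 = 2*s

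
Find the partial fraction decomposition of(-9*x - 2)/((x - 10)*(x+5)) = -43/(15*(x + 5)) - 92/(15*(x - 10))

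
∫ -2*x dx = -x^2 + C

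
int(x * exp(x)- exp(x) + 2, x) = (x - 2)*(exp(x) + 2) + C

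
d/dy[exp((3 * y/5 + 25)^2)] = 18*y*exp(9*y^2/25 + 30*y + 625)/25 + 30*exp(9*y^2/25 + 30*y + 625)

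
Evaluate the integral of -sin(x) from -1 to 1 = 0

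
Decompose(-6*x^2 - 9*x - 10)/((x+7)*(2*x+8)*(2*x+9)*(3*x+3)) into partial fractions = -52/(15*(2*x + 9)) + 241/(540*(x + 7)) + 35/(27*(x + 4)) - 1/(108*(x + 1))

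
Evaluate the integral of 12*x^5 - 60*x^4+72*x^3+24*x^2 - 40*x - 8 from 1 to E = -2*(-1 + E)^2 + 2*(-2 + (-1 + E)^2)^3 + 16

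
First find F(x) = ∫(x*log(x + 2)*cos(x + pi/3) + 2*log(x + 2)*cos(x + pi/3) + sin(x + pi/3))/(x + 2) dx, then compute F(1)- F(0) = -sqrt(3)*log(2)/2 + log(3)*sin(1 + pi/3)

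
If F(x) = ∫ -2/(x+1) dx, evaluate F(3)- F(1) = -2*log(2)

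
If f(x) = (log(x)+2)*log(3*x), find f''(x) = (-2*log(x) - log(3))/x^2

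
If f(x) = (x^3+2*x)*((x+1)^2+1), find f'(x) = 5*x^4 + 8*x^3 + 12*x^2 + 8*x + 4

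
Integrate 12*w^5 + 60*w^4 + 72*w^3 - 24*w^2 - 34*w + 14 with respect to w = 2*w^6 + 12*w^5 + 18*w^4 - 8*w^3 - 17*w^2 + 14*w + C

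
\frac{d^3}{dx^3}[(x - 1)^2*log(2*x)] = (2*x^2 + 2*x + 2)/x^3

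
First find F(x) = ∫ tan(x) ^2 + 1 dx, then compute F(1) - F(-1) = 2*tan(1)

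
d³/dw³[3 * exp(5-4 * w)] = -192*exp(5 - 4*w)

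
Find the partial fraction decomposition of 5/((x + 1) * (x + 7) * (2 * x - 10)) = 5/(144*(x + 7)) - 5/(72*(x + 1)) + 5/(144*(x - 5))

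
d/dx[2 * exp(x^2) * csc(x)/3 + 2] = 2*(2*x - cos(x)/sin(x))*exp(x^2)/(3*sin(x))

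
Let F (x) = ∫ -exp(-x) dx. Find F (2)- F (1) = -exp(-1) + exp(-2)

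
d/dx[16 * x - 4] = 16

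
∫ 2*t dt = t^2 + C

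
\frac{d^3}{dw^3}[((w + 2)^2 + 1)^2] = 24*w + 48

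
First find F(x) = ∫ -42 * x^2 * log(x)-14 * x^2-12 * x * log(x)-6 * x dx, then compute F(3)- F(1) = -432*log(3)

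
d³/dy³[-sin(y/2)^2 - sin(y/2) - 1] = sin(y)/2 + cos(y/2)/8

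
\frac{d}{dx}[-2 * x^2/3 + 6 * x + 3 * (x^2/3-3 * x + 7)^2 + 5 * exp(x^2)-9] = 4*x^3/3 - 18*x^2 + 10*x*exp(x^2) + 242*x/3 - 120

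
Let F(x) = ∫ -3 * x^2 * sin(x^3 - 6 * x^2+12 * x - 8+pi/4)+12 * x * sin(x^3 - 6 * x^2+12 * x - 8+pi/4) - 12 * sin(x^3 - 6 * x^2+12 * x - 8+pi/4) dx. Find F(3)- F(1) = -sqrt(2)*sin(1)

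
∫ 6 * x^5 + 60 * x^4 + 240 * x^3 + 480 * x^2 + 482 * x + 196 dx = x^6 + 12*x^5 + 60*x^4 + 160*x^3 + 241*x^2 + 196*x + C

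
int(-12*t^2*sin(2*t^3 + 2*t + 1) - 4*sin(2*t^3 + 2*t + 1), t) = 2*cos(2*t^3 + 2*t + 1) + C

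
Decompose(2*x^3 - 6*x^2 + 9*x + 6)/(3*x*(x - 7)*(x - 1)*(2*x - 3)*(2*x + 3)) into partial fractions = -37/(765*(2*x + 3)) - 17/(99*(2*x - 3)) + 11/(90*(x - 1)) + 461/(23562*(x - 7)) - 2/(63*x)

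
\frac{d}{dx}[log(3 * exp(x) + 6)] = exp(x)/(exp(x) + 2)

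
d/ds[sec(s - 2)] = tan(s - 2)*sec(s - 2)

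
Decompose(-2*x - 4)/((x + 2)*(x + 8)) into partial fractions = -2/(x + 8)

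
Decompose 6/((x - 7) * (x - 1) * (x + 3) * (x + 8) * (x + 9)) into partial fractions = 1/(160*(x + 9)) - 2/(225*(x + 8)) + 1/(200*(x + 3)) - 1/(360*(x - 1)) + 1/(2400*(x - 7))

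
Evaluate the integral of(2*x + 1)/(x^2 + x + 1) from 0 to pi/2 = -log(6) + log(6 + 3*pi + 3*pi^2/2)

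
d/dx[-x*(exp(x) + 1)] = -x*exp(x) - exp(x) - 1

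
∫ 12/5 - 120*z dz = -60*z^2 + 12*z/5 + C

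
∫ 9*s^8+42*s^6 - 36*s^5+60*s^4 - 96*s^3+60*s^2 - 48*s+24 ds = s^9 + 6*s^7 - 6*s^6 + 12*s^5 - 24*s^4 + 20*s^3 - 24*s^2 + 24*s + C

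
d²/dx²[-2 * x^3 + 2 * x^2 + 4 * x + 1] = 4 - 12*x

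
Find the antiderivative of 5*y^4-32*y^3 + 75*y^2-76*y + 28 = y^5 - 8*y^4 + 25*y^3 - 38*y^2 + 28*y + C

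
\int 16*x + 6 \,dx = 8*x^2 + 6*x + C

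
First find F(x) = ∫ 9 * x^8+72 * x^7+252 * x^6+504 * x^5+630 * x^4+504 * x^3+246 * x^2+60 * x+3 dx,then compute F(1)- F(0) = 497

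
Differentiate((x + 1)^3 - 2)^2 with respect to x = 6*x^5 + 30*x^4 + 60*x^3 + 48*x^2 + 6*x - 6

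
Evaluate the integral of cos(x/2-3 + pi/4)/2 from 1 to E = sin(-3 + pi/4 + E/2) - cos(pi/4 + 5/2)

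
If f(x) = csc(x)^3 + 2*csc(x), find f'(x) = -(2 + 3/sin(x)^2)*cos(x)/sin(x)^2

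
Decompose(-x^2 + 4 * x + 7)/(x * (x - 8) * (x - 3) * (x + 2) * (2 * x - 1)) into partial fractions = 28/(75*(2*x - 1)) - 1/(100*(x + 2)) - 2/(75*(x - 3)) - 1/(240*(x - 8)) - 7/(48*x)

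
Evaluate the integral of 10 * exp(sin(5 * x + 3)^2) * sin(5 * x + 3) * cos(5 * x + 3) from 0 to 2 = -exp(sin(3)^2) + exp(sin(13)^2)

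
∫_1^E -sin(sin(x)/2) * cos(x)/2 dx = -cos(sin(1)/2) + cos(sin(E)/2)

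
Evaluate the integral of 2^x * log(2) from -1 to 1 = 3/2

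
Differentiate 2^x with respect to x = 2^x*log(2)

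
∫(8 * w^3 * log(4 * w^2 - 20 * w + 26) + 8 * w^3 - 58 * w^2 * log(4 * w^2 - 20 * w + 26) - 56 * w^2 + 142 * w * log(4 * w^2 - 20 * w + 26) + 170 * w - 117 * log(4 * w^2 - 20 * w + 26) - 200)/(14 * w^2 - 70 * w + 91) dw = (2*w^2 - 9*w + 20)*log((2*w - 5)^2 + 1)/7 + C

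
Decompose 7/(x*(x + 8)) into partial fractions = -7/(8*(x + 8)) + 7/(8*x)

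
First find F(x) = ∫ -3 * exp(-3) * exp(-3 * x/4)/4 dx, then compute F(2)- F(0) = -exp(-3) + exp(-9/2)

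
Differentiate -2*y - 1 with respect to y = -2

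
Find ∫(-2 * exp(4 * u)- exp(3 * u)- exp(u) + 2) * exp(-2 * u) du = -2*sinh(u) - 2*cosh(2*u) + C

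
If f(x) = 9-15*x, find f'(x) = -15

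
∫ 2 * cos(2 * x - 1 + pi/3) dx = sin(2*x - 1 + pi/3) + C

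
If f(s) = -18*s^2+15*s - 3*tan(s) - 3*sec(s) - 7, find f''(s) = -6*sin(s)/cos(s)^3 - 36 + 3/cos(s) - 6/cos(s)^3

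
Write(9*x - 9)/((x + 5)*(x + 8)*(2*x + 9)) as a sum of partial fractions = -198/(7*(2*x + 9)) - 27/(7*(x + 8)) + 18/(x + 5)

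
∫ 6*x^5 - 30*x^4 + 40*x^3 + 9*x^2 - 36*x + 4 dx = x^6 - 6*x^5 + 10*x^4 + 3*x^3 - 18*x^2 + 4*x + C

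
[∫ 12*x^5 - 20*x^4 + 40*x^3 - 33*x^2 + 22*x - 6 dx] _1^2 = 102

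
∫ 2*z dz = z^2 + C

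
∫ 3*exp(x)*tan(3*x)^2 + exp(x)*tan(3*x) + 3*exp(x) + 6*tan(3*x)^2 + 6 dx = (exp(x) + 2)*tan(3*x) + C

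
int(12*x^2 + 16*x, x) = 4*x^3 + 8*x^2 + C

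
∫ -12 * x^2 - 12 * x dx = -4*x^3 - 6*x^2 + C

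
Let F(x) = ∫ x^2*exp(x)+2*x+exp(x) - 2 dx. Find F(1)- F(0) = -4 + 2*E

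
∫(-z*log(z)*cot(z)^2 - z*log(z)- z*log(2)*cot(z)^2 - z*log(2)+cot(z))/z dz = log(2*z)*cot(z) + C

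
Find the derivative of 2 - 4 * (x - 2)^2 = 16 - 8*x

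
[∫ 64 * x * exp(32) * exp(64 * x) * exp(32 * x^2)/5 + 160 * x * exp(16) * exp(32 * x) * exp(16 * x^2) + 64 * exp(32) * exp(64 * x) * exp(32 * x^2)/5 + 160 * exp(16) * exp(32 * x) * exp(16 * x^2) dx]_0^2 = -exp(32)/5 - 5*exp(16) + 5*exp(144) + exp(288)/5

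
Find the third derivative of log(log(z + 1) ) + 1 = (2*log(z + 1)^2 + 3*log(z + 1) + 2)/(z^3*log(z + 1)^3 + 3*z^2*log(z + 1)^3 + 3*z*log(z + 1)^3 + log(z + 1)^3)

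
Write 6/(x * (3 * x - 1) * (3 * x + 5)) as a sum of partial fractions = 3/(5*(3*x + 5)) + 3/(3*x - 1) - 6/(5*x)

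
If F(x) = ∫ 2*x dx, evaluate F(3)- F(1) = 8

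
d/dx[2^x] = 2^x*log(2)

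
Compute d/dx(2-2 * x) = -2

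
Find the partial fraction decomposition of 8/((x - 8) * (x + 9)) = -8/(17*(x + 9)) + 8/(17*(x - 8))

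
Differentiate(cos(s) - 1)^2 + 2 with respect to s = 2*sin(s) - sin(2*s)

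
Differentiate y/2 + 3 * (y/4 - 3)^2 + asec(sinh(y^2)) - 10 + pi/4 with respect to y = 3*y/8 + 2*y*cosh(y^2)/(sqrt(1 - 1/sinh(y^2)^2)*sinh(y^2)^2) - 4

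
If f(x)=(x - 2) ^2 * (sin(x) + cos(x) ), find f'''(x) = x^2*sin(x) - x^2*cos(x) - 10*x*sin(x) - 2*x*cos(x) + 10*sin(x) + 14*cos(x)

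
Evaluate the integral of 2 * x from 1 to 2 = 3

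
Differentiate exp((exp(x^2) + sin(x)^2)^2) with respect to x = 4*(x*exp(2*x^2) + x*exp(x^2)*sin(x)^2 + exp(x^2)*sin(x)*cos(x) + sin(x)^3*cos(x))*exp(2*exp(x^2)*sin(x)^2)*exp(exp(2*x^2))*exp(sin(x)^4)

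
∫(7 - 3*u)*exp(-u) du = (3*u - 4)*exp(-u) + C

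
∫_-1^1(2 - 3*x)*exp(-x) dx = 4*exp(-1) + 2*E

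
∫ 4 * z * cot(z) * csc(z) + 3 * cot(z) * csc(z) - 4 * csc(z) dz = (-4*z - 3)*csc(z) + C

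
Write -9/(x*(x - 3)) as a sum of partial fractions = -3/(x - 3) + 3/x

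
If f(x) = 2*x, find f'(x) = 2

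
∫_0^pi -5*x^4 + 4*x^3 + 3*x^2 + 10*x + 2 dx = (-2 + (-1 + pi)^2)*(-pi^3 - pi^2 - 2*pi)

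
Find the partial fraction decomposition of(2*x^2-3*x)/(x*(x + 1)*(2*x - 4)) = 5/(6*(x + 1)) + 1/(6*(x - 2))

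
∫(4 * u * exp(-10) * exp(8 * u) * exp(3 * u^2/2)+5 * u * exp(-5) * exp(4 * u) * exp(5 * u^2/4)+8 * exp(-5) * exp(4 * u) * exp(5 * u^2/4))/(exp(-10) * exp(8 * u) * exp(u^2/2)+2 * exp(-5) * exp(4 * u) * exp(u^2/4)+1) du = 2*exp(5*u^2/4 + 4*u - 5)/(exp(u^2/4 + 4*u - 5) + 1) + C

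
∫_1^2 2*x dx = 3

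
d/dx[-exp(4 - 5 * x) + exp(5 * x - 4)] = (5*exp(10*x - 8) + 5)*exp(4 - 5*x)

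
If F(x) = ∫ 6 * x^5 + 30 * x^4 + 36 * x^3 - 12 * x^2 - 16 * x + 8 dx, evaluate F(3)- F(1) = 2748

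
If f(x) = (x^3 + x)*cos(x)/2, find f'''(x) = x^3*sin(x)/2 - 9*x^2*cos(x)/2 - 17*x*sin(x)/2 + 3*cos(x)/2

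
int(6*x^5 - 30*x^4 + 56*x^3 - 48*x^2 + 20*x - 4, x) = x^6 - 6*x^5 + 14*x^4 - 16*x^3 + 10*x^2 - 4*x + C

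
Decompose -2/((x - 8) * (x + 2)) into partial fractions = 1/(5*(x + 2)) - 1/(5*(x - 8))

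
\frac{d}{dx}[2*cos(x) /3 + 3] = -2*sin(x)/3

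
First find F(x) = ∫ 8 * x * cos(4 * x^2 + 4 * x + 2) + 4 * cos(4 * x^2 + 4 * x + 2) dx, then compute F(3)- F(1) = sin(50) - sin(10)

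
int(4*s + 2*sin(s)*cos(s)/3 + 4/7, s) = 2*s^2 + 4*s/7 + sin(s)^2/3 + C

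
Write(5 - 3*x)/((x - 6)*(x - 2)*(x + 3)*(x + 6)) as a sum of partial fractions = -23/(288*(x + 6)) + 14/(135*(x + 3)) + 1/(160*(x - 2)) - 13/(432*(x - 6))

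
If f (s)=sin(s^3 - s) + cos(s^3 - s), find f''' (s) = sqrt(2)*(-27*s^6*sin(-s^3 + s + pi/4) + 27*s^4*cos(s^3 - s + pi/4) - 54*s^3*sin(s^3 - s + pi/4) - 9*s^2*sin(-s^3 + s + pi/4) + 18*s*cos(-s^3 + s + pi/4) + 7*cos(s^3 - s + pi/4))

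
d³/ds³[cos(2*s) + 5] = 8*sin(2*s)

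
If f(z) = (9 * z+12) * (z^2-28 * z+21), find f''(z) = 54*z - 480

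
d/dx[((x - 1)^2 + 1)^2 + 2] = 4*x^3 - 12*x^2 + 16*x - 8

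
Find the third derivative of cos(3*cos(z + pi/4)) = -27*sin(z + pi/4)^3*sin(3*cos(z + pi/4)) - 3*sin(z + pi/4)*sin(3*cos(z + pi/4)) - 27*sin(z + pi/4)*cos(z + pi/4)*cos(3*cos(z + pi/4))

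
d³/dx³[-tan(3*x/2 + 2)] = -81*tan(3*x/2 + 2)^4/4 - 27*tan(3*x/2 + 2)^2 - 27/4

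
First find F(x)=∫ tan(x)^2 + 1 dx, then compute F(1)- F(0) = tan(1)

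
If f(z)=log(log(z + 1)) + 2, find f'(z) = 1/(z*log(z + 1) + log(z + 1))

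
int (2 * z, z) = z^2 + C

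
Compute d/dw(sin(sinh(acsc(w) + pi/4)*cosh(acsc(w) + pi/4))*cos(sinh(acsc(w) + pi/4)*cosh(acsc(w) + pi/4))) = -cos(2*sinh(acsc(w) + pi/4)*cosh(acsc(w) + pi/4))*cosh(2*acsc(w) + pi/2)/(w^2*sqrt(1 - 1/w^2))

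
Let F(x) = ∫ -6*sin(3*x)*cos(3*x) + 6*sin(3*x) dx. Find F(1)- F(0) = (-1 + cos(3))^2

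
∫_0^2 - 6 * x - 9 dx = -30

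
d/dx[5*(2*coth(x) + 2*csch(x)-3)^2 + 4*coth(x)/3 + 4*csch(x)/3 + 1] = -(120*sinh(x) - 176*cosh(x) - 176 + 240/tanh(x) + 240/sinh(x))/(3*sinh(x)^2)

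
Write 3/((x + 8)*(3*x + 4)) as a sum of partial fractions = 9/(20*(3*x + 4)) - 3/(20*(x + 8))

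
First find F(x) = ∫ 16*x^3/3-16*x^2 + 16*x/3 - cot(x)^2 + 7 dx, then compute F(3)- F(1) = cot(3) - cot(1) + 16/3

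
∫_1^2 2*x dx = 3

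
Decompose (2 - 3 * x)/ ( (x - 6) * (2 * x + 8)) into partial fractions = -7/(10*(x + 4)) - 4/(5*(x - 6))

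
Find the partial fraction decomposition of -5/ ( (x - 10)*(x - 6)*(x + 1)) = -5/(77*(x + 1)) + 5/(28*(x - 6)) - 5/(44*(x - 10))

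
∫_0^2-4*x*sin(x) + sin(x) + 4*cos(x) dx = 7*cos(2) + 1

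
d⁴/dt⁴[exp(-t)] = exp(-t)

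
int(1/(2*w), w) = log(w)/2 + C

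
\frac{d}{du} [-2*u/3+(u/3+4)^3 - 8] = u^2/9 + 8*u/3 + 46/3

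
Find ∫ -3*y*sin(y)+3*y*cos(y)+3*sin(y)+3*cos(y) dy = 3*sqrt(2)*y*sin(y + pi/4) + C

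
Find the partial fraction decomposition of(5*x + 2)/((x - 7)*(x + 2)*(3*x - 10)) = -21/(22*(3*x - 10)) - 1/(18*(x + 2)) + 37/(99*(x - 7))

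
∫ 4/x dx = 4*log(x) + C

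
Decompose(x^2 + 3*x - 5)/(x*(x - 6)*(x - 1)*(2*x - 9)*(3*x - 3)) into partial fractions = -460/(3969*(2*x - 9)) + 193/(3675*(x - 1)) - 1/(105*(x - 1)^2) + 49/(1350*(x - 6)) - 5/(162*x)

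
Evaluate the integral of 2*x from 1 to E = -1 + exp(2)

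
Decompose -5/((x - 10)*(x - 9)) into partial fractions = 5/(x - 9) - 5/(x - 10)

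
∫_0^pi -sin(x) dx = -2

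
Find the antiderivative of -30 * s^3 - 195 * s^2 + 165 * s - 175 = -15*s^4/2 - 65*s^3 + 165*s^2/2 - 175*s + C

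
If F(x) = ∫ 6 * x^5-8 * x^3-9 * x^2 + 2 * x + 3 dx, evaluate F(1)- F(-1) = 0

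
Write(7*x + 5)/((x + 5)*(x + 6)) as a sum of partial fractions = 37/(x + 6) - 30/(x + 5)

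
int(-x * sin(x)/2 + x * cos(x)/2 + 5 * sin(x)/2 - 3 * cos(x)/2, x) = sqrt(2)*(x - 4)*sin(x + pi/4)/2 + C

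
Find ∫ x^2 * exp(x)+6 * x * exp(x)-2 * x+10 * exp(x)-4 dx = ((x + 2)^2 + 2)*(exp(x) - 1) + C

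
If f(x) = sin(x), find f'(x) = cos(x)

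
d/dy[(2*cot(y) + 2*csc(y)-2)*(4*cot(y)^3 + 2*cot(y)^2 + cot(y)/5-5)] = -32*cot(y)^5 - 32*cot(y)^4*csc(y) + 12*cot(y)^4 - 12*cot(y)^3*csc(y) - 124*cot(y)^3/5 - 124*cot(y)^2*csc(y)/5 + 112*cot(y)^2/5 + 2*cot(y)*csc(y) + 36*cot(y)/5 - 2*csc(y)/5 + 52/5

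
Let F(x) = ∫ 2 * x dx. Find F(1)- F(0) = 1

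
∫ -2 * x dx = -x^2 + C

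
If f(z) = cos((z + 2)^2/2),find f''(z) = -z^2*cos(z^2/2 + 2*z + 2) - 4*z*cos(z^2/2 + 2*z + 2) - sin(z^2/2 + 2*z + 2) - 4*cos(z^2/2 + 2*z + 2)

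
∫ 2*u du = u^2 + C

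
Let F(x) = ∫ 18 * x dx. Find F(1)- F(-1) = 0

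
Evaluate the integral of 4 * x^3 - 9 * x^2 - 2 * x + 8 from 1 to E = -1 + (-2 + E)^2*(-1 + E + exp(2))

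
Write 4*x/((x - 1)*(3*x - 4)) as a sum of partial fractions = 16/(3*x - 4) - 4/(x - 1)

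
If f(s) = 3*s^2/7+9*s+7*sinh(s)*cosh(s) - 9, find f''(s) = 14*sinh(2*s) + 6/7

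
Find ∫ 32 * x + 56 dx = 16*x^2 + 56*x + C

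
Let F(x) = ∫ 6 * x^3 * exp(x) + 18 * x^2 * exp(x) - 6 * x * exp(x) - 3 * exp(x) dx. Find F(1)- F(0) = -3 + 3*E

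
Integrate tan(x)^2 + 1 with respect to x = tan(x) + C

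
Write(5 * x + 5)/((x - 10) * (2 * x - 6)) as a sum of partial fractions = -10/(7*(x - 3)) + 55/(14*(x - 10))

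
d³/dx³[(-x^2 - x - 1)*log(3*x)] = (-2*x^2 + x - 2)/x^3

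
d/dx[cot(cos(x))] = sin(x)/sin(cos(x))^2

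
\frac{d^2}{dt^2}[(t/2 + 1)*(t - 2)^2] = 3*t - 2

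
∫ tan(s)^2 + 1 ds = tan(s) + C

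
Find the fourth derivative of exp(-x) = exp(-x)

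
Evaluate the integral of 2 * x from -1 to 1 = 0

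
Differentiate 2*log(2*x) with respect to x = 2/x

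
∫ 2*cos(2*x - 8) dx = sin(2*x - 8) + C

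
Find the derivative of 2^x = 2^x*log(2)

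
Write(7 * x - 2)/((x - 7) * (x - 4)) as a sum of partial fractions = -26/(3*(x - 4)) + 47/(3*(x - 7))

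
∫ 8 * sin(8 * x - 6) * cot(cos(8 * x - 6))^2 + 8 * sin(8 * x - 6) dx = cot(cos(8*x - 6)) + C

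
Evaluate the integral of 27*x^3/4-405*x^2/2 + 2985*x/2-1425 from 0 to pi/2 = -675 - 75*pi/2 + 15*pi^2/16 + 3*(-15*pi/2 + 3*pi^2/16 + 15)^2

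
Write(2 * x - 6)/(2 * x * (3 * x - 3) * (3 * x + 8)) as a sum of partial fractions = -17/(88*(3*x + 8)) - 2/(33*(x - 1)) + 1/(8*x)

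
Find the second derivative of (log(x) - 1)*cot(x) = (2*x^2*log(x)*cos(x)/sin(x)^3 - 2*x^2*cos(x)/sin(x)^3 - 2*x/sin(x)^2 - 1/tan(x))/x^2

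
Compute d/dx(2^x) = 2^x*log(2)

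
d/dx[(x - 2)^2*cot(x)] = -x^2/sin(x)^2 + 2*x/tan(x) + 4*x/sin(x)^2 - 4/tan(x) - 4/sin(x)^2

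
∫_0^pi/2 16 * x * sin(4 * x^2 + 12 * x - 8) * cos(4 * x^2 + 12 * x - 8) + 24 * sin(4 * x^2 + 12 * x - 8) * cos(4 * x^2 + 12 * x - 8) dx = -sin(8)^2 + sin(8 - pi^2)^2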